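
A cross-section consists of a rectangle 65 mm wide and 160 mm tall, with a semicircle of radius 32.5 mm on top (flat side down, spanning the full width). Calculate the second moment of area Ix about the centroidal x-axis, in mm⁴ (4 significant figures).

Ix ≈ 3.490 × 10⁷ mm⁴

Split into non-overlapping primitives; take the origin at the lower-left of the bounding box.
Rectangular body: 65 × 160, A = 10 400 mm², y = 80 mm, Ī = 22 186 667 mm⁴.
Semicircular cap: semicircle r = 32.5, A = 1659.15 mm², y = 173.793 mm, Ī = 122 452 mm⁴.
Centroid: ȳ = ΣA·y / ΣA = 92.9045 mm.
Transfer each piece to the centroidal x-axis using Ī + A·d² with d = y − 92.9045:
  rectangular body: d = -12.9045 mm → contributes +23 918 546 mm⁴
  semicircular cap: d = 80.8889 mm → contributes +10 978 317 mm⁴
Total I = 34 896 863 mm⁴.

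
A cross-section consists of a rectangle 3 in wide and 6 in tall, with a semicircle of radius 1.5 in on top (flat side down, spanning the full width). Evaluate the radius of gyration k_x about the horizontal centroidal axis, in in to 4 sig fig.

k_x ≈ 2.085 in

Treat the section as a set of non-overlapping primitives; coordinates are from the bounding-box lower-left.
Rectangular body: 3 × 6, A = 18 in², y = 3 in, Ī = 54 in⁴.
Semicircular cap: semicircle r = 1.5, A = 3.53429 in², y = 6.63662 in, Ī = 0.555645 in⁴.
Centroid: ȳ = ΣA·y / ΣA = 3.59686 in.
Transfer each piece to the horizontal centroidal axis using Ī + A·d² with d = y − 3.59686:
  rectangular body: d = -0.596856 in → contributes +60.4123 in⁴
  semicircular cap: d = 3.03976 in → contributes +33.2131 in⁴
Total I = 93.6253 in⁴.
Radius of gyration: k = √(I/A) = √(93.6253 / 21.5343) = 2.08512 in.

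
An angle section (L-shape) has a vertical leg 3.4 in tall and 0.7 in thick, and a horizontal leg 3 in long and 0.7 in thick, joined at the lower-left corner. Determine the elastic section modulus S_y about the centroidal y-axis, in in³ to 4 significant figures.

Split into non-overlapping primitives; take the origin at the lower-left of the bounding box.
Vertical leg: 0.7 × 3.4, A = 2.38 in², x = 0.35 in, Ī = 0.0971833 in⁴.
Horizontal leg (remainder): 2.3 × 0.7, A = 1.61 in², x = 1.85 in, Ī = 0.709742 in⁴.
Centroid: x̄ = ΣA·x / ΣA = 0.955263 in.
Transfer each piece to the centroidal y-axis using Ī + A·d² with d = x − 0.955263:
  vertical leg: d = -0.605263 in → contributes +0.969081 in⁴
  horizontal leg (remainder): d = 0.894737 in → contributes +1.99863 in⁴
Total I = 2.96771 in⁴.
Extreme fibre distance c = 2.04474 in; S = I/c = 1.45139 in³.

S_y ≈ 1.451 in³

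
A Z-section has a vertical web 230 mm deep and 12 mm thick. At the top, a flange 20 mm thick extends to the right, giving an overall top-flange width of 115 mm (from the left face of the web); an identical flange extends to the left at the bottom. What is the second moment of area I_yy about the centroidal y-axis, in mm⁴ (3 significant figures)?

Treat the section as a set of non-overlapping primitives; coordinates are from the bounding-box lower-left.
Web: 12 × 230, A = 2 760 mm², x = 109 mm, Ī = 33 120 mm⁴.
Top flange (beyond web): 103 × 20, A = 2 060 mm², x = 166.5 mm, Ī = 1 821 212 mm⁴.
Bottom flange (beyond web): 103 × 20, A = 2 060 mm², x = 51.5 mm, Ī = 1 821 212 mm⁴.
Centroid: x̄ = ΣA·x / ΣA = 109 mm.
Transfer each piece to the centroidal y-axis using Ī + A·d² with d = x − 109:
  web: d = 0 mm → contributes +33 120 mm⁴
  top flange (beyond web): d = 57.5 mm → contributes +8 632 087 mm⁴
  bottom flange (beyond web): d = -57.5 mm → contributes +8 632 087 mm⁴
Total I = 17 297 293 mm⁴.

I_yy ≈ 1.73 × 10⁷ mm⁴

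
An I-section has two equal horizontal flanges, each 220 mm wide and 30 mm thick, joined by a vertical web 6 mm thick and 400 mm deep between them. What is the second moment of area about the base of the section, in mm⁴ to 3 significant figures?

Treat the section as a set of non-overlapping primitives; coordinates are from the bounding-box lower-left.
Bottom flange: 220 × 30, A = 6 600 mm², y = 15 mm, Ī = 495 000 mm⁴.
Web: 6 × 400, A = 2 400 mm², y = 230 mm, Ī = 32 000 000 mm⁴.
Top flange: 220 × 30, A = 6 600 mm², y = 445 mm, Ī = 495 000 mm⁴.
Transfer each piece to the base of the section using Ī + A·d² with d = y − 0:
  bottom flange: d = 15 mm → contributes +1 980 000 mm⁴
  web: d = 230 mm → contributes +158 960 000 mm⁴
  top flange: d = 445 mm → contributes +1 307 460 000 mm⁴
Total I = 1 468 400 000 mm⁴.

I_base ≈ 1.47 × 10⁹ mm⁴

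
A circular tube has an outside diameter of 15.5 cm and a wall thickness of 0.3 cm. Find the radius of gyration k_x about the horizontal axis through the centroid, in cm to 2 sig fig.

Decompose the section into non-overlapping parts with the origin at the bottom-left of its bounding rectangle.
Outer circle: ⌀15.5, A = 188.7 cm², y = 7.75 cm, Ī = 2 833 cm⁴.
Bore (subtracted): ⌀14.9, A = 174.4 cm², y = 7.75 cm, Ī = 2 419 cm⁴.
By symmetry the centroid is at mid-height, ȳ = 7.75 cm.
All pieces are centred on the horizontal axis through the centroid, so I = ΣĪ (holes subtracted) = 413.9 cm⁴.
Radius of gyration: k = √(I/A) = √(413.9 / 14.33) = 5.375 cm.

k_x ≈ 5.4 cm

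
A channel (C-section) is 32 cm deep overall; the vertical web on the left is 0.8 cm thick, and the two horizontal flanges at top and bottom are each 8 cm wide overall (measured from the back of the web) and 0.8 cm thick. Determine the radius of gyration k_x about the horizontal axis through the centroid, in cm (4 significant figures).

Break the section into simple shapes (no overlaps), measuring from the bottom-left corner of the bounding box.
Web: 0.8 × 32, A = 25.6 cm², y = 16 cm, Ī = 2184.53 cm⁴.
Top flange (beyond web): 7.2 × 0.8, A = 5.76 cm², y = 31.6 cm, Ī = 0.3072 cm⁴.
Bottom flange (beyond web): 7.2 × 0.8, A = 5.76 cm², y = 0.4 cm, Ī = 0.3072 cm⁴.
By symmetry the centroid is at mid-height, ȳ = 16 cm.
Transfer each piece to the horizontal axis through the centroid using Ī + A·d² with d = y − 16:
  web: d = 0 cm → contributes +2184.53 cm⁴
  top flange (beyond web): d = 15.6 cm → contributes +1402.06 cm⁴
  bottom flange (beyond web): d = -15.6 cm → contributes +1402.06 cm⁴
Total I = 4988.65 cm⁴.
Radius of gyration: k = √(I/A) = √(4988.65 / 37.12) = 11.5928 cm.

k_x ≈ 11.59 cm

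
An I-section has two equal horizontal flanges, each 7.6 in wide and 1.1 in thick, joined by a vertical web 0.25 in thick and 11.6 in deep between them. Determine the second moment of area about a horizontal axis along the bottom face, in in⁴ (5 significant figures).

I_base ≈ 1642.5 in⁴

Treat the section as a set of non-overlapping primitives; coordinates are from the bounding-box lower-left.
Bottom flange: 7.6 × 1.1, A = 8.36 in², y = 0.55 in, Ī = 0.8429667 in⁴.
Web: 0.25 × 11.6, A = 2.9 in², y = 6.9 in, Ī = 32.51867 in⁴.
Top flange: 7.6 × 1.1, A = 8.36 in², y = 13.25 in, Ī = 0.8429667 in⁴.
Transfer each piece to the base of the section using Ī + A·d² with d = y − 0:
  bottom flange: d = 0.55 in → contributes +3.371867 in⁴
  web: d = 6.9 in → contributes +170.5877 in⁴
  top flange: d = 13.25 in → contributes +1468.545 in⁴
Total I = 1642.505 in⁴.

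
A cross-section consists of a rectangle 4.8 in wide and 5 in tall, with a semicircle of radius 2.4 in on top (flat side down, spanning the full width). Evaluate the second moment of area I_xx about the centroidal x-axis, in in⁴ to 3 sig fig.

Treat the section as a set of non-overlapping primitives; coordinates are from the bounding-box lower-left.
Rectangular body: 4.8 × 5, A = 24 in², y = 2.5 in, Ī = 50 in⁴.
Semicircular cap: semicircle r = 2.4, A = 9.0478 in², y = 6.0186 in, Ī = 3.6415 in⁴.
Centroid: ȳ = ΣA·y / ΣA = 3.4633 in.
Transfer each piece to the centroidal x-axis using Ī + A·d² with d = y − 3.4633:
  rectangular body: d = -0.96332 in → contributes +72.271 in⁴
  semicircular cap: d = 2.5553 in → contributes +62.718 in⁴
Total I = 134.99 in⁴.

I_xx ≈ 135 in⁴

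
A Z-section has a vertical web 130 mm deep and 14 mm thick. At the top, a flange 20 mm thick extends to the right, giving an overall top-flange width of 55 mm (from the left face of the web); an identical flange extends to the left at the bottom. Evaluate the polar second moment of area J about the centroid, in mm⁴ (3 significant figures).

Treat the section as a set of non-overlapping primitives; coordinates are from the bounding-box lower-left.
Web: 14 × 130, A = 1 820 mm², y = 65 mm, Ī = 2 563 167 mm⁴.
Top flange (beyond web): 41 × 20, A = 820 mm², y = 120 mm, Ī = 27 333 mm⁴.
Bottom flange (beyond web): 41 × 20, A = 820 mm², y = 10 mm, Ī = 27 333 mm⁴.
Centroid: ȳ = ΣA·y / ΣA = 65 mm.
Transfer each piece to the centroidal x-axis using Ī + A·d² with d = y − 65:
  web: d = 0 mm → contributes +2 563 167 mm⁴
  top flange (beyond web): d = 55 mm → contributes +2 507 833 mm⁴
  bottom flange (beyond web): d = -55 mm → contributes +2 507 833 mm⁴
Total I = 7 578 833 mm⁴.
For the y-axis: x̄ = 48 mm.
Repeating about the centroidal y-axis gives I_y = 1 499 713 mm⁴.
Polar second moment: J = I_x + I_y = 9 078 547 mm⁴.

J ≈ 9.08 × 10⁶ mm⁴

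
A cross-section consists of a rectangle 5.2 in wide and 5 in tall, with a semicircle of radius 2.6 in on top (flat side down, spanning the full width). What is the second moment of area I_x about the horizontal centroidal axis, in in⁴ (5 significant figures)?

Break the section into simple shapes (no overlaps), measuring from the bottom-left corner of the bounding box.
Rectangular body: 5.2 × 5, A = 26 in², y = 2.5 in, Ī = 54.16667 in⁴.
Semicircular cap: semicircle r = 2.6, A = 10.61858 in², y = 6.103474 in, Ī = 5.01563 in⁴.
Centroid: ȳ = ΣA·y / ΣA = 3.544928 in.
Transfer each piece to the horizontal centroidal axis using Ī + A·d² with d = y − 3.544928:
  rectangular body: d = -1.044928 in → contributes +82.55542 in⁴
  semicircular cap: d = 2.558546 in → contributes +74.52655 in⁴
Total I = 157.082 in⁴.

I_x ≈ 157.08 in⁴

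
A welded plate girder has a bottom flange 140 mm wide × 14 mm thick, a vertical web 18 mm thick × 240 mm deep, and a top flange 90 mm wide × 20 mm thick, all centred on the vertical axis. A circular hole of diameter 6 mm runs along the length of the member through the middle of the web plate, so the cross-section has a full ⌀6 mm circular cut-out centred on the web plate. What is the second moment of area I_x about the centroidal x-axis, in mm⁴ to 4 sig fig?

I_x ≈ 8.283 × 10⁷ mm⁴

Decompose the section into non-overlapping parts with the origin at the bottom-left of its bounding rectangle.
Bottom plate: 140 × 14, A = 1 960 mm², y = 7 mm, Ī = 32013.3 mm⁴.
Web plate: 18 × 240, A = 4 320 mm², y = 134 mm, Ī = 20 736 000 mm⁴.
Top plate: 90 × 20, A = 1 800 mm², y = 264 mm, Ī = 60 000 mm⁴.
Hole (subtracted): ⌀6, A = 28.2743 mm², y = 134 mm, Ī = 63.6173 mm⁴.
Centroid: ȳ = ΣA·y / ΣA = 132.147 mm.
Transfer each piece to the centroidal x-axis using Ī + A·d² with d = y − 132.147:
  bottom plate: d = -125.147 mm → contributes +30 729 076 mm⁴
  web plate: d = 1.85302 mm → contributes +20 750 833 mm⁴
  top plate: d = 131.853 mm → contributes +31 353 393 mm⁴
  hole: d = 1.85302 mm → contributes −160.702 mm⁴
Total I = 82 833 143 mm⁴.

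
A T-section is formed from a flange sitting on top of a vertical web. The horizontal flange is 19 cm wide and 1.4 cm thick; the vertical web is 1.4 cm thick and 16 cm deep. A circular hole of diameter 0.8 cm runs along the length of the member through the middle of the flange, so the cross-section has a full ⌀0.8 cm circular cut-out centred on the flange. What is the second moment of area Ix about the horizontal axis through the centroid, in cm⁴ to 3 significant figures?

Ix ≈ 1390 cm⁴

Decompose the section into non-overlapping parts with the origin at the bottom-left of its bounding rectangle.
Flange: 19 × 1.4, A = 26.6 cm², y = 16.7 cm, Ī = 4.3447 cm⁴.
Web: 1.4 × 16, A = 22.4 cm², y = 8 cm, Ī = 477.87 cm⁴.
Hole (subtracted): ⌀0.8, A = 0.50265 cm², y = 16.7 cm, Ī = 0.020106 cm⁴.
Centroid: ȳ = ΣA·y / ΣA = 12.682 cm.
Transfer each piece to the horizontal axis through the centroid using Ī + A·d² with d = y − 12.682:
  flange: d = 4.0184 cm → contributes +433.86 cm⁴
  web: d = -4.6816 cm → contributes +968.82 cm⁴
  hole: d = 4.0184 cm → contributes −8.1366 cm⁴
Total I = 1394.5 cm⁴.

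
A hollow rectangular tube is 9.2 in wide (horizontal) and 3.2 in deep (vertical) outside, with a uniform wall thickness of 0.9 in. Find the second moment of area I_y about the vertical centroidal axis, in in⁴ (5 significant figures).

Split into non-overlapping primitives; take the origin at the lower-left of the bounding box.
Outer rectangle: 9.2 × 3.2, A = 29.44 in², x = 4.6 in, Ī = 207.6501 in⁴.
Inner void (subtracted): 7.4 × 1.4, A = 10.36 in², x = 4.6 in, Ī = 47.27613 in⁴.
By symmetry the centroid is at mid-width, x̄ = 4.6 in.
All pieces are centred on the vertical centroidal axis, so I = ΣĪ (holes subtracted) = 160.374 in⁴.

I_y ≈ 160.37 in⁴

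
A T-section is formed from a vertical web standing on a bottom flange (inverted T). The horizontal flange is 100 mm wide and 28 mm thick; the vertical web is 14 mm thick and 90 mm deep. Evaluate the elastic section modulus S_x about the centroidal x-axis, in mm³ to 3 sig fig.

S_x ≈ 4.74 × 10⁴ mm³

Split into non-overlapping primitives; take the origin at the lower-left of the bounding box.
Flange: 100 × 28, A = 2 800 mm², y = 14 mm, Ī = 182 933 mm⁴.
Web: 14 × 90, A = 1 260 mm², y = 73 mm, Ī = 850 500 mm⁴.
Centroid: ȳ = ΣA·y / ΣA = 32.31 mm.
Transfer each piece to the centroidal x-axis using Ī + A·d² with d = y − 32.31:
  flange: d = -18.31 mm → contributes +1 121 686 mm⁴
  web: d = 40.69 mm → contributes +2 936 617 mm⁴
Total I = 4 058 302 mm⁴.
Extreme fibre distance c = 85.69 mm; S = I/c = 47 360 mm³.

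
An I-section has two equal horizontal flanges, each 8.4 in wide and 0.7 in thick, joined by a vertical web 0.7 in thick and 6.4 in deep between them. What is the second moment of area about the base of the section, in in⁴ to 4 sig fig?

I_base ≈ 411.0 in⁴

Treat the section as a set of non-overlapping primitives; coordinates are from the bounding-box lower-left.
Bottom flange: 8.4 × 0.7, A = 5.88 in², y = 0.35 in, Ī = 0.2401 in⁴.
Web: 0.7 × 6.4, A = 4.48 in², y = 3.9 in, Ī = 15.2917 in⁴.
Top flange: 8.4 × 0.7, A = 5.88 in², y = 7.45 in, Ī = 0.2401 in⁴.
Transfer each piece to the base of the section using Ī + A·d² with d = y − 0:
  bottom flange: d = 0.35 in → contributes +0.9604 in⁴
  web: d = 3.9 in → contributes +83.4325 in⁴
  top flange: d = 7.45 in → contributes +326.595 in⁴
Total I = 410.988 in⁴.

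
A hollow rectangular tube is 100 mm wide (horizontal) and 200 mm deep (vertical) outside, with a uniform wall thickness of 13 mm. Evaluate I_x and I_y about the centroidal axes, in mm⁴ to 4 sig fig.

I_x ≈ 3.418 × 10⁷ mm⁴, I_y ≈ 1.079 × 10⁷ mm⁴

Split into non-overlapping primitives; take the origin at the lower-left of the bounding box.
Outer rectangle: 100 × 200, A = 20 000 mm², y = 100 mm, Ī = 66 666 667 mm⁴.
Inner void (subtracted): 74 × 174, A = 12 876 mm², y = 100 mm, Ī = 32 486 148 mm⁴.
By symmetry the centroid is at mid-height, ȳ = 100 mm.
All pieces are centred on the centroidal x-axis, so I = ΣĪ (holes subtracted) = 34 180 519 mm⁴.
Repeating about the centroidal y-axis gives I_y = 10 790 919 mm⁴.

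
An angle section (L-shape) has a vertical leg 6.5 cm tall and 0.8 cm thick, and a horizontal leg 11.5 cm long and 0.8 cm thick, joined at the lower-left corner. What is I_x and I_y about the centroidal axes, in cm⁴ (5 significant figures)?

Decompose the section into non-overlapping parts with the origin at the bottom-left of its bounding rectangle.
Vertical leg: 0.8 × 6.5, A = 5.2 cm², y = 3.25 cm, Ī = 18.30833 cm⁴.
Horizontal leg (remainder): 10.7 × 0.8, A = 8.56 cm², y = 0.4 cm, Ī = 0.4565333 cm⁴.
Centroid: ȳ = ΣA·y / ΣA = 1.477035 cm.
Transfer each piece to the centroidal x-axis using Ī + A·d² with d = y − 1.477035:
  vertical leg: d = 1.772965 cm → contributes +34.65404 cm⁴
  horizontal leg (remainder): d = -1.077035 cm → contributes +10.38617 cm⁴
Total I = 45.04021 cm⁴.
For the y-axis: x̄ = 3.977035 cm.
Repeating about the centroidal y-axis gives I_y = 188.9002 cm⁴.

I_x ≈ 45.040 cm⁴, I_y ≈ 188.90 cm⁴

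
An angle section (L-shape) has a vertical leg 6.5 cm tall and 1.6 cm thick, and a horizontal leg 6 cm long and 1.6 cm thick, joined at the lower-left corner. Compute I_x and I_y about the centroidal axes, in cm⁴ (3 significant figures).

I_x ≈ 63.3 cm⁴, I_y ≈ 51.4 cm⁴

Break the section into simple shapes (no overlaps), measuring from the bottom-left corner of the bounding box.
Vertical leg: 1.6 × 6.5, A = 10.4 cm², y = 3.25 cm, Ī = 36.617 cm⁴.
Horizontal leg (remainder): 4.4 × 1.6, A = 7.04 cm², y = 0.8 cm, Ī = 1.5019 cm⁴.
Centroid: ȳ = ΣA·y / ΣA = 2.261 cm.
Transfer each piece to the centroidal x-axis using Ī + A·d² with d = y − 2.261:
  vertical leg: d = 0.98899 cm → contributes +46.789 cm⁴
  horizontal leg (remainder): d = -1.461 cm → contributes +16.529 cm⁴
Total I = 63.318 cm⁴.
For the y-axis: x̄ = 2.011 cm.
Repeating about the centroidal y-axis gives I_y = 51.36 cm⁴.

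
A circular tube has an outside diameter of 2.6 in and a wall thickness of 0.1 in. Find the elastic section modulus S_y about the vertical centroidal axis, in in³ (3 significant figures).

Decompose the section into non-overlapping parts with the origin at the bottom-left of its bounding rectangle.
Outer circle: ⌀2.6, A = 5.3093 in², x = 1.3 in, Ī = 2.2432 in⁴.
Bore (subtracted): ⌀2.4, A = 4.5239 in², x = 1.3 in, Ī = 1.6286 in⁴.
By symmetry the centroid is at mid-width, x̄ = 1.3 in.
All pieces are centred on the vertical centroidal axis, so I = ΣĪ (holes subtracted) = 0.61457 in⁴.
Extreme fibre distance c = 1.3 in; S = I/c = 0.47275 in³.

S_y ≈ 0.473 in³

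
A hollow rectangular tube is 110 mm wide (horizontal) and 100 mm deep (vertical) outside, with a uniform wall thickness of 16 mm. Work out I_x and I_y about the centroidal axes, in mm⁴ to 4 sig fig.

Decompose the section into non-overlapping parts with the origin at the bottom-left of its bounding rectangle.
Outer rectangle: 110 × 100, A = 11 000 mm², y = 50 mm, Ī = 9 166 667 mm⁴.
Inner void (subtracted): 78 × 68, A = 5 304 mm², y = 50 mm, Ī = 2 043 808 mm⁴.
By symmetry the centroid is at mid-height, ȳ = 50 mm.
All pieces are centred on the centroidal x-axis, so I = ΣĪ (holes subtracted) = 7 122 859 mm⁴.
Repeating about the centroidal y-axis gives I_y = 8 402 539 mm⁴.

I_x ≈ 7.123 × 10⁶ mm⁴, I_y ≈ 8.403 × 10⁶ mm⁴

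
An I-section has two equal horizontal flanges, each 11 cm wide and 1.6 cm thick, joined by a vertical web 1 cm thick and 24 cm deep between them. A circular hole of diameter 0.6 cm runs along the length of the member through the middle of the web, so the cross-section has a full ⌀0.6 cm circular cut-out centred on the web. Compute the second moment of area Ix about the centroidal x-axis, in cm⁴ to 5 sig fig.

Ix ≈ 6926.7 cm⁴

Treat the section as a set of non-overlapping primitives; coordinates are from the bounding-box lower-left.
Bottom flange: 11 × 1.6, A = 17.6 cm², y = 0.8 cm, Ī = 3.754667 cm⁴.
Web: 1 × 24, A = 24 cm², y = 13.6 cm, Ī = 1 152 cm⁴.
Top flange: 11 × 1.6, A = 17.6 cm², y = 26.4 cm, Ī = 3.754667 cm⁴.
Hole (subtracted): ⌀0.6, A = 0.2827433 cm², y = 13.6 cm, Ī = 0.006361725 cm⁴.
By symmetry the centroid is at mid-height, ȳ = 13.6 cm.
Transfer each piece to the centroidal x-axis using Ī + A·d² with d = y − 13.6:
  bottom flange: d = -12.8 cm → contributes +2887.339 cm⁴
  web: d = 0 cm → contributes +1 152 cm⁴
  top flange: d = 12.8 cm → contributes +2887.339 cm⁴
  hole: d = 0 cm → contributes −0.006361725 cm⁴
Total I = 6926.671 cm⁴.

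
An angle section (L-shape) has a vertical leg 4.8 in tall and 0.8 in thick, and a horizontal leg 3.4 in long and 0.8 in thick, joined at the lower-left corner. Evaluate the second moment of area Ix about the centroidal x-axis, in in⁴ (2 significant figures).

Ix ≈ 13 in⁴

Break the section into simple shapes (no overlaps), measuring from the bottom-left corner of the bounding box.
Vertical leg: 0.8 × 4.8, A = 3.84 in², y = 2.4 in, Ī = 7.373 in⁴.
Horizontal leg (remainder): 2.6 × 0.8, A = 2.08 in², y = 0.4 in, Ī = 0.1109 in⁴.
Centroid: ȳ = ΣA·y / ΣA = 1.697 in.
Transfer each piece to the centroidal x-axis using Ī + A·d² with d = y − 1.697:
  vertical leg: d = 0.7027 in → contributes +9.269 in⁴
  horizontal leg (remainder): d = -1.297 in → contributes +3.612 in⁴
Total I = 12.88 in⁴.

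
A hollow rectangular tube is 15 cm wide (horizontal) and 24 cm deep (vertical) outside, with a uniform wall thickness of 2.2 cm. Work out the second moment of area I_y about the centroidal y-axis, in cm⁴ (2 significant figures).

Break the section into simple shapes (no overlaps), measuring from the bottom-left corner of the bounding box.
Outer rectangle: 15 × 24, A = 360 cm², x = 7.5 cm, Ī = 6 750 cm⁴.
Inner void (subtracted): 10.6 × 19.6, A = 207.8 cm², x = 7.5 cm, Ī = 1 945 cm⁴.
By symmetry the centroid is at mid-width, x̄ = 7.5 cm.
All pieces are centred on the centroidal y-axis, so I = ΣĪ (holes subtracted) = 4 805 cm⁴.

I_y ≈ 4800 cm⁴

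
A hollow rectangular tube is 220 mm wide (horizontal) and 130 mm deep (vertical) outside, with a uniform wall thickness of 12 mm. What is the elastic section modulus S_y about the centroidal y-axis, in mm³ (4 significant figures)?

Break the section into simple shapes (no overlaps), measuring from the bottom-left corner of the bounding box.
Outer rectangle: 220 × 130, A = 28 600 mm², x = 110 mm, Ī = 115 353 333 mm⁴.
Inner void (subtracted): 196 × 106, A = 20 776 mm², x = 110 mm, Ī = 66 510 901 mm⁴.
By symmetry the centroid is at mid-width, x̄ = 110 mm.
All pieces are centred on the centroidal y-axis, so I = ΣĪ (holes subtracted) = 48 842 432 mm⁴.
Extreme fibre distance c = 110 mm; S = I/c = 444 022 mm³.

S_y ≈ 4.440 × 10⁵ mm³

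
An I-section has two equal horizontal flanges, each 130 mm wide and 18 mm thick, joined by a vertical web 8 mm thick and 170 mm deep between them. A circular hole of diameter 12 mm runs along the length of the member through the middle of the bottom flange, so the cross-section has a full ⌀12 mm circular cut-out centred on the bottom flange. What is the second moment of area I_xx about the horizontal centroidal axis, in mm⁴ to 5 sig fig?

I_xx ≈ 4.3735 × 10⁷ mm⁴

Split into non-overlapping primitives; take the origin at the lower-left of the bounding box.
Bottom flange: 130 × 18, A = 2 340 mm², y = 9 mm, Ī = 63 180 mm⁴.
Web: 8 × 170, A = 1 360 mm², y = 103 mm, Ī = 3 275 333 mm⁴.
Top flange: 130 × 18, A = 2 340 mm², y = 197 mm, Ī = 63 180 mm⁴.
Hole (subtracted): ⌀12, A = 113.0973 mm², y = 9 mm, Ī = 1017.876 mm⁴.
Centroid: ȳ = ΣA·y / ΣA = 104.7937 mm.
Transfer each piece to the horizontal centroidal axis using Ī + A·d² with d = y − 104.7937:
  bottom flange: d = -95.79371 mm → contributes +21 536 038 mm⁴
  web: d = -1.793711 mm → contributes +3 279 709 mm⁴
  top flange: d = 92.20629 mm → contributes +19 957 859 mm⁴
  hole: d = -95.79371 mm → contributes −1 038 848 mm⁴
Total I = 43 734 758 mm⁴.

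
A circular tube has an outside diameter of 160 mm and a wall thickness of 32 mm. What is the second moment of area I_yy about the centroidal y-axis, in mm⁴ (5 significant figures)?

Split into non-overlapping primitives; take the origin at the lower-left of the bounding box.
Outer circle: ⌀160, A = 20106.19 mm², x = 80 mm, Ī = 32 169 909 mm⁴.
Bore (subtracted): ⌀96, A = 7238.229 mm², x = 80 mm, Ī = 4 169 220 mm⁴.
By symmetry the centroid is at mid-width, x̄ = 80 mm.
All pieces are centred on the centroidal y-axis, so I = ΣĪ (holes subtracted) = 28 000 689 mm⁴.

I_yy ≈ 2.8001 × 10⁷ mm⁴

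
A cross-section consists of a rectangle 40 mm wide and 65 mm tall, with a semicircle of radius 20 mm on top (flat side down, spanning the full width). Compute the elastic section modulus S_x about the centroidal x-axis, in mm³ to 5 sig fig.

Break the section into simple shapes (no overlaps), measuring from the bottom-left corner of the bounding box.
Rectangular body: 40 × 65, A = 2 600 mm², y = 32.5 mm, Ī = 915416.7 mm⁴.
Semicircular cap: semicircle r = 20, A = 628.3185 mm², y = 73.48826 mm, Ī = 17561.11 mm⁴.
Centroid: ȳ = ΣA·y / ΣA = 40.47743 mm.
Transfer each piece to the centroidal x-axis using Ī + A·d² with d = y − 40.47743:
  rectangular body: d = -7.97743 mm → contributes +1 080 879 mm⁴
  semicircular cap: d = 33.01083 mm → contributes +702249.3 mm⁴
Total I = 1 783 128 mm⁴.
Extreme fibre distance c = 44.52257 mm; S = I/c = 40049.99 mm³.

S_x ≈ 4.0050 × 10⁴ mm³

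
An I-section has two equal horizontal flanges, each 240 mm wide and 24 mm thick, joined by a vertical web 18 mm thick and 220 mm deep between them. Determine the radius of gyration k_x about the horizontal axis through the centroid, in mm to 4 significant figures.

Split into non-overlapping primitives; take the origin at the lower-left of the bounding box.
Bottom flange: 240 × 24, A = 5 760 mm², y = 12 mm, Ī = 276 480 mm⁴.
Web: 18 × 220, A = 3 960 mm², y = 134 mm, Ī = 15 972 000 mm⁴.
Top flange: 240 × 24, A = 5 760 mm², y = 256 mm, Ī = 276 480 mm⁴.
By symmetry the centroid is at mid-height, ȳ = 134 mm.
Transfer each piece to the horizontal axis through the centroid using Ī + A·d² with d = y − 134:
  bottom flange: d = -122 mm → contributes +86 008 320 mm⁴
  web: d = 0 mm → contributes +15 972 000 mm⁴
  top flange: d = 122 mm → contributes +86 008 320 mm⁴
Total I = 187 988 640 mm⁴.
Radius of gyration: k = √(I/A) = √(187 988 640 / 15 480) = 110.2 mm.

k_x ≈ 110.2 mm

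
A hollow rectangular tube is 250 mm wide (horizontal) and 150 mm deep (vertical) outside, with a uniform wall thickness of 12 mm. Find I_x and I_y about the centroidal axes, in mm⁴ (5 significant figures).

I_x ≈ 3.2639 × 10⁷ mm⁴, I_y ≈ 7.4109 × 10⁷ mm⁴

Treat the section as a set of non-overlapping primitives; coordinates are from the bounding-box lower-left.
Outer rectangle: 250 × 150, A = 37 500 mm², y = 75 mm, Ī = 70 312 500 mm⁴.
Inner void (subtracted): 226 × 126, A = 28 476 mm², y = 75 mm, Ī = 37 673 748 mm⁴.
By symmetry the centroid is at mid-height, ȳ = 75 mm.
All pieces are centred on the centroidal x-axis, so I = ΣĪ (holes subtracted) = 32 638 752 mm⁴.
Repeating about the centroidal y-axis gives I_y = 74 109 152 mm⁴.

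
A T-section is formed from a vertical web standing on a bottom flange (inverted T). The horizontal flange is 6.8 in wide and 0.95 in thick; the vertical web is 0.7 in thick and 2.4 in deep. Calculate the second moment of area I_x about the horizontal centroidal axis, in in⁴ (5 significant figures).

Treat the section as a set of non-overlapping primitives; coordinates are from the bounding-box lower-left.
Flange: 6.8 × 0.95, A = 6.46 in², y = 0.475 in, Ī = 0.4858458 in⁴.
Web: 0.7 × 2.4, A = 1.68 in², y = 2.15 in, Ī = 0.8064 in⁴.
Centroid: ȳ = ΣA·y / ΣA = 0.8207002 in.
Transfer each piece to the horizontal centroidal axis using Ī + A·d² with d = y − 0.8207002:
  flange: d = -0.3457002 in → contributes +1.257872 in⁴
  web: d = 1.3293 in → contributes +3.775024 in⁴
Total I = 5.032895 in⁴.

I_x ≈ 5.0329 in⁴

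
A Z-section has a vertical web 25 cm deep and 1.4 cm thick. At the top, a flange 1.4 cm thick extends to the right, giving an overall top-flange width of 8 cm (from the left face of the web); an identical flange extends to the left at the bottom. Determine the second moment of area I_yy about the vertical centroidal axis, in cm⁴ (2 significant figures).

I_yy ≈ 370 cm⁴

Split into non-overlapping primitives; take the origin at the lower-left of the bounding box.
Web: 1.4 × 25, A = 35 cm², x = 7.3 cm, Ī = 5.717 cm⁴.
Top flange (beyond web): 6.6 × 1.4, A = 9.24 cm², x = 11.3 cm, Ī = 33.54 cm⁴.
Bottom flange (beyond web): 6.6 × 1.4, A = 9.24 cm², x = 3.3 cm, Ī = 33.54 cm⁴.
Centroid: x̄ = ΣA·x / ΣA = 7.3 cm.
Transfer each piece to the vertical centroidal axis using Ī + A·d² with d = x − 7.3:
  web: d = 0 cm → contributes +5.717 cm⁴
  top flange (beyond web): d = 4 cm → contributes +181.4 cm⁴
  bottom flange (beyond web): d = -4 cm → contributes +181.4 cm⁴
Total I = 368.5 cm⁴.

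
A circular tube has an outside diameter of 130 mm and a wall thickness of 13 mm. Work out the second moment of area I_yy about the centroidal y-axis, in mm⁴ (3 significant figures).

Decompose the section into non-overlapping parts with the origin at the bottom-left of its bounding rectangle.
Outer circle: ⌀130, A = 13 273 mm², x = 65 mm, Ī = 14 019 848 mm⁴.
Bore (subtracted): ⌀104, A = 8494.9 mm², x = 65 mm, Ī = 5 742 530 mm⁴.
By symmetry the centroid is at mid-width, x̄ = 65 mm.
All pieces are centred on the centroidal y-axis, so I = ΣĪ (holes subtracted) = 8 277 318 mm⁴.

I_yy ≈ 8.28 × 10⁶ mm⁴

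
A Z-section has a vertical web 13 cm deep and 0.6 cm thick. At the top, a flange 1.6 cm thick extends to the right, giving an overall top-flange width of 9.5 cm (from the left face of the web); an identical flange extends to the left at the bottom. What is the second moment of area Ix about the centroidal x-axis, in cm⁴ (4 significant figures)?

Ix ≈ 1041 cm⁴

Treat the section as a set of non-overlapping primitives; coordinates are from the bounding-box lower-left.
Web: 0.6 × 13, A = 7.8 cm², y = 6.5 cm, Ī = 109.85 cm⁴.
Top flange (beyond web): 8.9 × 1.6, A = 14.24 cm², y = 12.2 cm, Ī = 3.03787 cm⁴.
Bottom flange (beyond web): 8.9 × 1.6, A = 14.24 cm², y = 0.8 cm, Ī = 3.03787 cm⁴.
Centroid: ȳ = ΣA·y / ΣA = 6.5 cm.
Transfer each piece to the centroidal x-axis using Ī + A·d² with d = y − 6.5:
  web: d = 0 cm → contributes +109.85 cm⁴
  top flange (beyond web): d = 5.7 cm → contributes +465.695 cm⁴
  bottom flange (beyond web): d = -5.7 cm → contributes +465.695 cm⁴
Total I = 1041.24 cm⁴.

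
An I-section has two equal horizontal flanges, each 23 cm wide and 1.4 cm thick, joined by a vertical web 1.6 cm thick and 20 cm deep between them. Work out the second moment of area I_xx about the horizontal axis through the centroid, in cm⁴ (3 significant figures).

I_xx ≈ 8450 cm⁴

Decompose the section into non-overlapping parts with the origin at the bottom-left of its bounding rectangle.
Bottom flange: 23 × 1.4, A = 32.2 cm², y = 0.7 cm, Ī = 5.2593 cm⁴.
Web: 1.6 × 20, A = 32 cm², y = 11.4 cm, Ī = 1066.7 cm⁴.
Top flange: 23 × 1.4, A = 32.2 cm², y = 22.1 cm, Ī = 5.2593 cm⁴.
By symmetry the centroid is at mid-height, ȳ = 11.4 cm.
Transfer each piece to the horizontal axis through the centroid using Ī + A·d² with d = y − 11.4:
  bottom flange: d = -10.7 cm → contributes +3691.8 cm⁴
  web: d = 0 cm → contributes +1066.7 cm⁴
  top flange: d = 10.7 cm → contributes +3691.8 cm⁴
Total I = 8450.3 cm⁴.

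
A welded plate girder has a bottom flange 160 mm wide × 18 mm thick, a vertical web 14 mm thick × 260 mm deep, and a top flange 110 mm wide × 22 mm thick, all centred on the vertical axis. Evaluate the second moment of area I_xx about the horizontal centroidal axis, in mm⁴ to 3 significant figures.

I_xx ≈ 1.24 × 10⁸ mm⁴

Break the section into simple shapes (no overlaps), measuring from the bottom-left corner of the bounding box.
Bottom plate: 160 × 18, A = 2 880 mm², y = 9 mm, Ī = 77 760 mm⁴.
Web plate: 14 × 260, A = 3 640 mm², y = 148 mm, Ī = 20 505 333 mm⁴.
Top plate: 110 × 22, A = 2 420 mm², y = 289 mm, Ī = 97 607 mm⁴.
Centroid: ȳ = ΣA·y / ΣA = 141.39 mm.
Transfer each piece to the horizontal centroidal axis using Ī + A·d² with d = y − 141.39:
  bottom plate: d = -132.39 mm → contributes +50 555 280 mm⁴
  web plate: d = 6.6107 mm → contributes +20 664 408 mm⁴
  top plate: d = 147.61 mm → contributes +52 826 817 mm⁴
Total I = 124 046 505 mm⁴.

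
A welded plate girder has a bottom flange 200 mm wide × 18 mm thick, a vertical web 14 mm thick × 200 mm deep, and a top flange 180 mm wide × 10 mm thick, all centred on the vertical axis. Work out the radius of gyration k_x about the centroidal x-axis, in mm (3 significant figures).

Treat the section as a set of non-overlapping primitives; coordinates are from the bounding-box lower-left.
Bottom plate: 200 × 18, A = 3 600 mm², y = 9 mm, Ī = 97 200 mm⁴.
Web plate: 14 × 200, A = 2 800 mm², y = 118 mm, Ī = 9 333 333 mm⁴.
Top plate: 180 × 10, A = 1 800 mm², y = 223 mm, Ī = 15 000 mm⁴.
Centroid: ȳ = ΣA·y / ΣA = 93.195 mm.
Transfer each piece to the centroidal x-axis using Ī + A·d² with d = y − 93.195:
  bottom plate: d = -84.195 mm → contributes +25 616 947 mm⁴
  web plate: d = 24.805 mm → contributes +11 056 123 mm⁴
  top plate: d = 129.8 mm → contributes +30 343 751 mm⁴
Total I = 67 016 821 mm⁴.
Radius of gyration: k = √(I/A) = √(67 016 821 / 8 200) = 90.403 mm.

k_x ≈ 90.4 mm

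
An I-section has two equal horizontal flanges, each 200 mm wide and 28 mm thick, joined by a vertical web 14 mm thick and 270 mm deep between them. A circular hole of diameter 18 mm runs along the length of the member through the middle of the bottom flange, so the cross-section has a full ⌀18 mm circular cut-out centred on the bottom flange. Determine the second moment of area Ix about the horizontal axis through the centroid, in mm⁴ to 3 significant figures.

Treat the section as a set of non-overlapping primitives; coordinates are from the bounding-box lower-left.
Bottom flange: 200 × 28, A = 5 600 mm², y = 14 mm, Ī = 365 867 mm⁴.
Web: 14 × 270, A = 3 780 mm², y = 163 mm, Ī = 22 963 500 mm⁴.
Top flange: 200 × 28, A = 5 600 mm², y = 312 mm, Ī = 365 867 mm⁴.
Hole (subtracted): ⌀18, A = 254.47 mm², y = 14 mm, Ī = 5 153 mm⁴.
Centroid: ȳ = ΣA·y / ΣA = 165.57 mm.
Transfer each piece to the horizontal axis through the centroid using Ī + A·d² with d = y − 165.57:
  bottom flange: d = -151.57 mm → contributes +129 025 486 mm⁴
  web: d = -2.5748 mm → contributes +22 988 561 mm⁴
  top flange: d = 146.43 mm → contributes +120 431 701 mm⁴
  hole: d = -151.57 mm → contributes −5 851 561 mm⁴
Total I = 266 594 187 mm⁴.

Ix ≈ 2.67 × 10⁸ mm⁴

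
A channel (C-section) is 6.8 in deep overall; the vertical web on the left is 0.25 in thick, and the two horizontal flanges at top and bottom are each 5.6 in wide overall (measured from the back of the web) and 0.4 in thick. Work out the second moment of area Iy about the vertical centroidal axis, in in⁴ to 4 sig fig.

Iy ≈ 19.76 in⁴

Decompose the section into non-overlapping parts with the origin at the bottom-left of its bounding rectangle.
Web: 0.25 × 6.8, A = 1.7 in², x = 0.125 in, Ī = 0.00885417 in⁴.
Top flange (beyond web): 5.35 × 0.4, A = 2.14 in², x = 2.925 in, Ī = 5.10435 in⁴.
Bottom flange (beyond web): 5.35 × 0.4, A = 2.14 in², x = 2.925 in, Ī = 5.10435 in⁴.
Centroid: x̄ = ΣA·x / ΣA = 2.12901 in.
Transfer each piece to the vertical centroidal axis using Ī + A·d² with d = x − 2.12901:
  web: d = -2.00401 in → contributes +6.83617 in⁴
  top flange (beyond web): d = 0.795987 in → contributes +6.46024 in⁴
  bottom flange (beyond web): d = 0.795987 in → contributes +6.46024 in⁴
Total I = 19.7566 in⁴.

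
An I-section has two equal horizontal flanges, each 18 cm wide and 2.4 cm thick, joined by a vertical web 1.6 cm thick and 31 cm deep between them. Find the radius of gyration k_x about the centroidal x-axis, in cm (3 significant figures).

k_x ≈ 14.4 cm

Split into non-overlapping primitives; take the origin at the lower-left of the bounding box.
Bottom flange: 18 × 2.4, A = 43.2 cm², y = 1.2 cm, Ī = 20.736 cm⁴.
Web: 1.6 × 31, A = 49.6 cm², y = 17.9 cm, Ī = 3972.1 cm⁴.
Top flange: 18 × 2.4, A = 43.2 cm², y = 34.6 cm, Ī = 20.736 cm⁴.
By symmetry the centroid is at mid-height, ȳ = 17.9 cm.
Transfer each piece to the centroidal x-axis using Ī + A·d² with d = y − 17.9:
  bottom flange: d = -16.7 cm → contributes +12 069 cm⁴
  web: d = 0 cm → contributes +3972.1 cm⁴
  top flange: d = 16.7 cm → contributes +12 069 cm⁴
Total I = 28 110 cm⁴.
Radius of gyration: k = √(I/A) = √(28 110 / 136) = 14.377 cm.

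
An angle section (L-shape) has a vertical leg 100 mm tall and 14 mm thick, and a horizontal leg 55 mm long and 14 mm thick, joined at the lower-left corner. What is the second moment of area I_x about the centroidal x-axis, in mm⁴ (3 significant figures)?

I_x ≈ 1.93 × 10⁶ mm⁴

Split into non-overlapping primitives; take the origin at the lower-left of the bounding box.
Vertical leg: 14 × 100, A = 1 400 mm², y = 50 mm, Ī = 1 166 667 mm⁴.
Horizontal leg (remainder): 41 × 14, A = 574 mm², y = 7 mm, Ī = 9375.3 mm⁴.
Centroid: ȳ = ΣA·y / ΣA = 37.496 mm.
Transfer each piece to the centroidal x-axis using Ī + A·d² with d = y − 37.496:
  vertical leg: d = 12.504 mm → contributes +1 385 541 mm⁴
  horizontal leg (remainder): d = -30.496 mm → contributes +543 215 mm⁴
Total I = 1 928 755 mm⁴.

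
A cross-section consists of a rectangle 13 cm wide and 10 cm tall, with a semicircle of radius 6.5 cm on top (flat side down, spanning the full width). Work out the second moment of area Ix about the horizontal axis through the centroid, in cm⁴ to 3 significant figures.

Ix ≈ 3920 cm⁴

Split into non-overlapping primitives; take the origin at the lower-left of the bounding box.
Rectangular body: 13 × 10, A = 130 cm², y = 5 cm, Ī = 1083.3 cm⁴.
Semicircular cap: semicircle r = 6.5, A = 66.366 cm², y = 12.759 cm, Ī = 195.92 cm⁴.
Centroid: ȳ = ΣA·y / ΣA = 7.6222 cm.
Transfer each piece to the horizontal axis through the centroid using Ī + A·d² with d = y − 7.6222:
  rectangular body: d = -2.6222 cm → contributes +1977.2 cm⁴
  semicircular cap: d = 5.1365 cm → contributes +1946.9 cm⁴
Total I = 3924.1 cm⁴.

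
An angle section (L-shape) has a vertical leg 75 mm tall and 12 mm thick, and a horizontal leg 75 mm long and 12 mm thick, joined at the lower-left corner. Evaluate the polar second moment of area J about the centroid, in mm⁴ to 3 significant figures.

J ≈ 1.68 × 10⁶ mm⁴

Break the section into simple shapes (no overlaps), measuring from the bottom-left corner of the bounding box.
Vertical leg: 12 × 75, A = 900 mm², y = 37.5 mm, Ī = 421 875 mm⁴.
Horizontal leg (remainder): 63 × 12, A = 756 mm², y = 6 mm, Ī = 9 072 mm⁴.
Centroid: ȳ = ΣA·y / ΣA = 23.12 mm.
Transfer each piece to the centroidal x-axis using Ī + A·d² with d = y − 23.12:
  vertical leg: d = 14.38 mm → contributes +607 992 mm⁴
  horizontal leg (remainder): d = -17.12 mm → contributes +230 640 mm⁴
Total I = 838 632 mm⁴.
For the y-axis: x̄ = 23.12 mm.
Repeating about the centroidal y-axis gives I_y = 838 632 mm⁴.
Polar second moment: J = I_x + I_y = 1 677 265 mm⁴.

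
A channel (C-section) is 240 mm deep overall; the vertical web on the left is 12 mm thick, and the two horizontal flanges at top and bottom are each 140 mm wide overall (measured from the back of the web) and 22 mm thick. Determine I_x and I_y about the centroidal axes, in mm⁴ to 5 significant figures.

Treat the section as a set of non-overlapping primitives; coordinates are from the bounding-box lower-left.
Web: 12 × 240, A = 2 880 mm², y = 120 mm, Ī = 13 824 000 mm⁴.
Top flange (beyond web): 128 × 22, A = 2 816 mm², y = 229 mm, Ī = 113578.7 mm⁴.
Bottom flange (beyond web): 128 × 22, A = 2 816 mm², y = 11 mm, Ī = 113578.7 mm⁴.
By symmetry the centroid is at mid-height, ȳ = 120 mm.
Transfer each piece to the centroidal x-axis using Ī + A·d² with d = y − 120:
  web: d = 0 mm → contributes +13 824 000 mm⁴
  top flange (beyond web): d = 109 mm → contributes +33 570 475 mm⁴
  bottom flange (beyond web): d = -109 mm → contributes +33 570 475 mm⁴
Total I = 80 964 949 mm⁴.
For the y-axis: x̄ = 52.31579 mm.
Repeating about the centroidal y-axis gives I_y = 17 061 380 mm⁴.

I_x ≈ 8.0965 × 10⁷ mm⁴, I_y ≈ 1.7061 × 10⁷ mm⁴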